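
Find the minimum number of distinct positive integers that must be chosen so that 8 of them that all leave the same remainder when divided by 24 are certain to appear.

169

By the pigeonhole principle, the 24 residue classes mod 24 are the pigeonholes.
With 168 integers one could put 7 in each residue class and have no class reach 8.
The 169th integer pushes some class to 8, so 24·7 + 1 = 169.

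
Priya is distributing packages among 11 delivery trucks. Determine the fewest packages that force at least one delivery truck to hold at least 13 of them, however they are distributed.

133

With 132 packages one could put exactly 12 in each of the 11 delivery trucks, and no delivery truck would reach 13.
One more package must land in a delivery truck that already has 12, giving it 13.
So 11 × 12 + 1 = 133 packages are required.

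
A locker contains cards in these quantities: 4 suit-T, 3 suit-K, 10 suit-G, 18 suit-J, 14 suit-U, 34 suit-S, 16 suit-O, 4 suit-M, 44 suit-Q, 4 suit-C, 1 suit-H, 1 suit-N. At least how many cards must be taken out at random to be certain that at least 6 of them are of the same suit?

By the pigeonhole principle, the 12 suits are the holes; the cards drawn are the pigeons.
To avoid 6 of any one suit, the worst case takes at most 5 of each suit, or every card of a suit that has fewer than 5.
That gives 4 + 3 + 5 + 5 + 5 + 5 + 5 + 4 + 5 + 4 + 1 + 1 = 47 cards with no suit reaching 6.
The next card forces some suit to 6, so 47 + 1 = 48.

48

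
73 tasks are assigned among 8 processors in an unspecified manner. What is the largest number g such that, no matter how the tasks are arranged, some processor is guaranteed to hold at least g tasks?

By the pigeonhole principle, the 8 processors are the holes and the 73 tasks are the pigeons.
If every processor held at most 9 tasks, the total would be at most 8 × 9 = 72, which is less than 73.
So some processor holds at least ⌈73/8⌉ = 10 tasks.

10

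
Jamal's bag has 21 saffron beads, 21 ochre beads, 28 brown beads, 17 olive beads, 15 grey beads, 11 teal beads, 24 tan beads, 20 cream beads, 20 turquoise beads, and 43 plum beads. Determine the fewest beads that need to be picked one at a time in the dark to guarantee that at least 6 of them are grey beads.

In the worst case for collecting grey beads, every non-grey bead comes out first.
There are 21 + 21 + 28 + 17 + 11 + 24 + 20 + 20 + 43 = 205 non-grey beads altogether.
After those, each further bead must be grey, so 205 + 6 = 211 draws guarantee 6 grey beads.

211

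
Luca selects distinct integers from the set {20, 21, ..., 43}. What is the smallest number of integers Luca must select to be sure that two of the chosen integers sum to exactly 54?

18

Two chosen integers sum to 54 exactly when both halves of some pair {x, 54−x} with 20 ≤ x ≤ 54−x ≤ 34 are chosen — 7 such pairs.
The remaining 10 elements (those with no distinct partner in range) can never complete a 54-sum, so the worst case takes all of them and one from each pair: 10 + 7 = 17.
By the pigeonhole principle, the 18th integer has to be the second member of some pair, so 17 + 1 = 18.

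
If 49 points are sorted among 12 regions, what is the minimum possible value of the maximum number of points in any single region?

The 12 regions are the holes and the 49 points are the pigeons.
If every region held at most 4 points, the total would be at most 12 × 4 = 48, which is less than 49.
So some region holds at least ⌈49/12⌉ = 5 points.

5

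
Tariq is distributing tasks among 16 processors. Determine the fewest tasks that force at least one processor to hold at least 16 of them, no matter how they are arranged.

241

With 240 tasks one could put exactly 15 in each of the 16 processors, and no processor would reach 16.
One more task must land in a processor that already has 15, giving it 16.
So 16 × 15 + 1 = 241 tasks are required.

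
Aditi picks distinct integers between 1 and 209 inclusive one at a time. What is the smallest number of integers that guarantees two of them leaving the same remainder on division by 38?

By the pigeonhole principle, the 38 residue classes mod 38 are the pigeonholes.
With 38 integers one could put 1 in each residue class and have no class reach 2.
The 39th integer pushes some class to 2, so 38·1 + 1 = 39.

39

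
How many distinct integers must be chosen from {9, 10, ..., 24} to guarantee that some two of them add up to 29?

11

Two chosen integers sum to 29 exactly when both halves of some pair {x, 29−x} with 9 ≤ x ≤ 29−x ≤ 20 are chosen — 6 such pairs.
The remaining 4 elements (those with no distinct partner in range) can never complete a 29-sum, so the worst case takes all of them and one from each pair: 4 + 6 = 10.
By the pigeonhole principle, the 11th integer has to be the second member of some pair, so 10 + 1 = 11.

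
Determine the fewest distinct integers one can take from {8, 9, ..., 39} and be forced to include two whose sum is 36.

A set avoiding the sum 36 can contain at most one of each pair {x, 36−x}, plus the 12 elements whose complement lies outside the range or equal to its own complement.
The integers 18, …, 39 (22 of them) are such a set: any two sum to at least 18+19 = 37 > 36.
Pigeonhole: any 23rd integer completes one of the 10 pairs, so 23 choices force a sum of 36.

23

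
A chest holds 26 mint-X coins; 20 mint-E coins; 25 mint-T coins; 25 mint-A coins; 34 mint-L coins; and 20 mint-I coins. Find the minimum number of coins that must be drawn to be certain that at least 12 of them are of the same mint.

Put each drawn coin into a box by mint. The largest draw with every box below 12 takes min(count, 11) from each mint.
Σ min(cᵢ, 11) = 11 + 11 + 11 + 11 + 11 + 11 = 66.
Draw number 66 + 1 = 67 must push one box to 12.

67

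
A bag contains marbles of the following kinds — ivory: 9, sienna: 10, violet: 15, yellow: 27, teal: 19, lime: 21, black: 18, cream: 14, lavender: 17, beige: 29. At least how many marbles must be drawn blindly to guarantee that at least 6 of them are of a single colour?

An adversary could hand out at most 5 marbles per colour: 5 + 5 + 5 + 5 + 5 + 5 + 5 + 5 + 5 + 5 = 50 marbles and still no colour has 6.
One more marble lands in a colour already at 5, so 51 draws are enough and 50 are not.

51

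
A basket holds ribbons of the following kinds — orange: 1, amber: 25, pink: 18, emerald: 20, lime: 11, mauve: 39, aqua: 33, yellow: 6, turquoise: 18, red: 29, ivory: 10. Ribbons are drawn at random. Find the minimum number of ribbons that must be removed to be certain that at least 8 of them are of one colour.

71

The 11 colours are the holes; the ribbons drawn are the pigeons.
To avoid 8 of any one colour, the worst case takes at most 7 of each colour, or every ribbon of a colour that has fewer than 7.
That gives 1 + 7 + 7 + 7 + 7 + 7 + 7 + 6 + 7 + 7 + 7 = 70 ribbons with no colour reaching 8.
The next ribbon forces some colour to 8, so 70 + 1 = 71.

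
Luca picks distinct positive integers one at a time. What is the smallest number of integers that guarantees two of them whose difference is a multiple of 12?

Integers whose pairwise differences are multiples of 12 are exactly those sharing a remainder mod 12. By pigeonhole, the 12 residue classes mod 12 are the pigeonholes.
With 12 integers one could put 1 in each residue class and have no class reach 2.
The 13th integer pushes some class to 2, so 12·1 + 1 = 13.

13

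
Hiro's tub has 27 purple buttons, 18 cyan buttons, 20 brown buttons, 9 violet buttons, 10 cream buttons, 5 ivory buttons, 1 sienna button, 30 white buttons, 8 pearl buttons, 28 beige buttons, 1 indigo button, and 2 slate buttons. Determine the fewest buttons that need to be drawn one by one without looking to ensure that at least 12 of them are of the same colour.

Put each drawn button into a box by colour. The largest draw with every box below 12 takes min(count, 11) from each colour; colours with fewer than 11 contribute all they have.
Σ min(cᵢ, 11) = 11 + 11 + 11 + 9 + 10 + 5 + 1 + 11 + 8 + 11 + 1 + 2 = 91.
Draw number 91 + 1 = 92 must push one box to 12.

92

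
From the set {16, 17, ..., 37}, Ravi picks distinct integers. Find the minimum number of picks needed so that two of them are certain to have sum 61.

Group the elements by complementary pair {x, 61−x}: {24,37}, {25,36}, {26,35}, …, giving 7 two-element pairs and 8 integers whose partner 61−x falls outside [16,37].
Treating each of those 15 groups as a pigeonhole, one can pick one integer per group — 15 integers — with no two summing to 61.
The 16th integer lands in an occupied pair, forcing a sum of 61.

16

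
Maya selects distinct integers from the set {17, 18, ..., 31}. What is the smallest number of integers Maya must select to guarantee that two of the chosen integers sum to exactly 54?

A set avoiding the sum 54 can contain at most one of each pair {x, 54−x}, plus the 7 elements whose complement lies outside the range or equal to its own complement.
The integers 17, …, 27 (11 of them) are such a set: any two sum to at least 17+18 = 35 and at most 26+27 = 53 < 54.
Any 12th integer completes one of the 4 pairs, so 12 choices force a sum of 54.

12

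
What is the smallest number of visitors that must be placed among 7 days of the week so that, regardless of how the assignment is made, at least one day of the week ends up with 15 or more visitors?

With 98 visitors one could put exactly 14 in each of the 7 days of the week, and no day of the week would reach 15.
Pigeonhole: one more visitor must land in a day of the week that already has 14, giving it 15.
So 7 × 14 + 1 = 99 visitors are required.

99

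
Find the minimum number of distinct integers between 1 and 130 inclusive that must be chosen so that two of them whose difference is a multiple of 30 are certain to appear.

31

Integers whose pairwise differences are multiples of 30 are exactly those sharing a remainder mod 30. Pigeonhole: the 30 residue classes mod 30 are the pigeonholes.
With 30 integers one could put 1 in each residue class and have no class reach 2.
The 31st integer pushes some class to 2, so 30·1 + 1 = 31.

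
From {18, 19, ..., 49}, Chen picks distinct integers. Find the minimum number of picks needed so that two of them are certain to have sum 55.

23

A set avoiding the sum 55 can contain at most one of each pair {x, 55−x}, plus the 12 elements whose complement lies outside the range.
The integers 28, …, 49 (22 of them) are such a set: any two sum to at least 28+29 = 57 > 55.
By the pigeonhole principle, any 23rd integer completes one of the 10 pairs, so 23 choices force a sum of 55.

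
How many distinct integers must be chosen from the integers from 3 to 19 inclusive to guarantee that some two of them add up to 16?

13

A set avoiding the sum 16 can contain at most one of each pair {x, 16−x}, plus the 7 elements whose complement lies outside the range or equal to its own complement.
The integers 8, …, 19 (12 of them) are such a set: any two sum to at least 8+9 = 17 > 16.
Pigeonhole: any 13th integer completes one of the 5 pairs, so 13 choices force a sum of 16.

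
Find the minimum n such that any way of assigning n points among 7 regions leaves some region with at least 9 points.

With 56 points one could put exactly 8 in each of the 7 regions, and no region would reach 9.
One more point must land in a region that already has 8, giving it 9.
So 7 × 8 + 1 = 57 points are required.

57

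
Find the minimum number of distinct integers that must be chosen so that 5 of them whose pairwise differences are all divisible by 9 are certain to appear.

37

Integers whose pairwise differences are multiples of 9 are exactly those sharing a remainder mod 9. By pigeonhole, the 9 residue classes mod 9 are the pigeonholes.
With 36 integers one could put 4 in each residue class and have no class reach 5.
The 37th integer pushes some class to 5, so 9·4 + 1 = 37.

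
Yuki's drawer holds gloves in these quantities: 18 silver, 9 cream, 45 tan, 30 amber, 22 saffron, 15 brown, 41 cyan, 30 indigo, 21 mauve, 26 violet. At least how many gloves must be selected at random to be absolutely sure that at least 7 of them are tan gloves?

In the worst case for collecting tan gloves, every non-tan glove comes out first.
There are 18 + 9 + 30 + 22 + 15 + 41 + 30 + 21 + 26 = 212 non-tan gloves altogether.
After those, each further glove must be tan, so 212 + 7 = 219 draws guarantee 7 tan gloves.

219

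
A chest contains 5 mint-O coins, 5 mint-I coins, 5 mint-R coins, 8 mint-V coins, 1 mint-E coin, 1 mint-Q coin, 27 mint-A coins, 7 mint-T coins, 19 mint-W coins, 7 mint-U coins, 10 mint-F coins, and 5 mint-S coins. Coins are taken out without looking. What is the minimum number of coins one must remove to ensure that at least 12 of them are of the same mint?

Put each drawn coin into a box by mint. The largest draw with every box below 12 takes min(count, 11) from each mint; mints with fewer than 11 contribute all they have.
Σ min(cᵢ, 11) = 5 + 5 + 5 + 8 + 1 + 1 + 11 + 7 + 11 + 7 + 10 + 5 = 76.
Draw number 76 + 1 = 77 must push one box to 12.

77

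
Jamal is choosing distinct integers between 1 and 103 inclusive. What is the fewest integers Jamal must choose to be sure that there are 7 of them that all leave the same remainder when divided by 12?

Pigeonhole: the 12 residue classes mod 12 are the pigeonholes.
With 72 integers one could put 6 in each residue class and have no class reach 7.
The 73rd integer pushes some class to 7, so 12·6 + 1 = 73.

73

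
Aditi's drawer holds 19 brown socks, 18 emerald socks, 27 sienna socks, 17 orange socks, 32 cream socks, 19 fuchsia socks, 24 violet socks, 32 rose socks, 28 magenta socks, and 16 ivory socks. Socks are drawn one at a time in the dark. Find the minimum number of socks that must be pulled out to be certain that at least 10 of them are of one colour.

By pigeonhole, the 10 colours are the holes; the socks drawn are the pigeons.
To avoid 10 of any one colour, the worst case takes at most 9 of each colour.
That gives 9 + 9 + 9 + 9 + 9 + 9 + 9 + 9 + 9 + 9 = 90 socks with no colour reaching 10.
The next sock forces some colour to 10, so 90 + 1 = 91.

91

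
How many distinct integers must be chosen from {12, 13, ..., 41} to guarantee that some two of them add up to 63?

21

A set avoiding the sum 63 can contain at most one of each pair {x, 63−x}, plus the 10 elements whose complement lies outside the range.
The integers 12, …, 31 (20 of them) are such a set: any two sum to at least 12+13 = 25 and at most 30+31 = 61 < 63.
Pigeonhole: any 21st integer completes one of the 10 pairs, so 21 choices force a sum of 63.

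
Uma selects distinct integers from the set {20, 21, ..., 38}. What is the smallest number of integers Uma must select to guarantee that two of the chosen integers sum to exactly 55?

12

Two chosen integers sum to 55 exactly when both halves of some pair {x, 55−x} with 20 ≤ x ≤ 55−x ≤ 35 are chosen — 8 such pairs.
The remaining 3 elements (those with no distinct partner in range) can never complete a 55-sum, so the worst case takes all of them and one from each pair: 3 + 8 = 11.
The 12th integer has to be the second member of some pair, so 11 + 1 = 12.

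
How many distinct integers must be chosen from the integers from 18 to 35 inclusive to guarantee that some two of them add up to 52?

11

Group the elements by complementary pair {x, 52−x}: {18,34}, {19,33}, {20,32}, …, giving 8 two-element pairs, the single value 26 (it cannot pair with itself since the integers are distinct), and 1 integer whose partner 52−x falls outside [18,35].
Treating each of those 10 groups as a pigeonhole, one can pick one integer per group — 10 integers — with no two summing to 52.
The 11th integer lands in an occupied pair, forcing a sum of 52.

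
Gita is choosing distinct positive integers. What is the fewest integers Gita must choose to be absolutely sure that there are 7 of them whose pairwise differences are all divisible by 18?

109

Integers whose pairwise differences are multiples of 18 are exactly those sharing a remainder mod 18. Pigeonhole: the 18 residue classes mod 18 are the pigeonholes.
With 108 integers one could put 6 in each residue class and have no class reach 7.
The 109th integer pushes some class to 7, so 18·6 + 1 = 109.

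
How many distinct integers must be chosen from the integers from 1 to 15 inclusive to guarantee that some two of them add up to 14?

10

Group the elements by complementary pair {x, 14−x}: {1,13}, {2,12}, {3,11}, …, giving 6 two-element pairs, the single value 7 (it cannot pair with itself since the integers are distinct), and 2 integers whose partner 14−x falls outside [1,15].
Pigeonhole: treating each of those 9 groups as a pigeonhole, one can pick one integer per group — 9 integers — with no two summing to 14.
The 10th integer lands in an occupied pair, forcing a sum of 14.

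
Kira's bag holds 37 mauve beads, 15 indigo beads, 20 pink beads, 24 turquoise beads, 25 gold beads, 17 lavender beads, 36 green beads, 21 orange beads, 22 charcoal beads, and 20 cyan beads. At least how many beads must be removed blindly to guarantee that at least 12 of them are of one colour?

111

An adversary could hand out at most 11 beads per colour: 11 + 11 + 11 + 11 + 11 + 11 + 11 + 11 + 11 + 11 = 110 beads and still no colour has 12.
One more bead lands in a colour already at 11, so 111 draws are enough and 110 are not.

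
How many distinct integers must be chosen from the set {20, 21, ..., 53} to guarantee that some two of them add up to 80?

A set avoiding the sum 80 can contain at most one of each pair {x, 80−x}, plus the 8 elements whose complement lies outside the range or equal to its own complement.
The integers 20, …, 40 (21 of them) are such a set: any two sum to at least 20+21 = 41 and at most 39+40 = 79 < 80.
Any 22nd integer completes one of the 13 pairs, so 22 choices force a sum of 80.

22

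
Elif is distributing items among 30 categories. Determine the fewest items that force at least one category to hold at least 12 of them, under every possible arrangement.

331

With 330 items one could put exactly 11 in each of the 30 categories, and no category would reach 12.
By pigeonhole, one more item must land in a category that already has 11, giving it 12.
So 30 × 11 + 1 = 331 items are required.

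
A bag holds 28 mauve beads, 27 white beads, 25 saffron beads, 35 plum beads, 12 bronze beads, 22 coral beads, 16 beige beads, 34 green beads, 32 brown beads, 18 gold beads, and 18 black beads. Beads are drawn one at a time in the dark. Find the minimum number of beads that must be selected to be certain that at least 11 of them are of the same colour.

The 11 colours are the holes; the beads drawn are the pigeons.
To avoid 11 of any one colour, the worst case takes at most 10 of each colour.
That gives 10 + 10 + 10 + 10 + 10 + 10 + 10 + 10 + 10 + 10 + 10 = 110 beads with no colour reaching 11.
The next bead forces some colour to 11, so 110 + 1 = 111.

111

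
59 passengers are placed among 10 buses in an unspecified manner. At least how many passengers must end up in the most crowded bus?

6

The 10 buses are the holes and the 59 passengers are the pigeons.
If every bus held at most 5 passengers, the total would be at most 10 × 5 = 50, which is less than 59.
So some bus holds at least ⌈59/10⌉ = 6 passengers.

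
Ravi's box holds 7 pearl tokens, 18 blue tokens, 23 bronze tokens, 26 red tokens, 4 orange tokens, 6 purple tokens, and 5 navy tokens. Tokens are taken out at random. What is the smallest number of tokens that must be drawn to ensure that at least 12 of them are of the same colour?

56

An adversary could hand out at most 11 tokens per colour (4 colours run out sooner): 7 + 11 + 11 + 11 + 4 + 6 + 5 = 55 tokens and still no colour has 12.
By the pigeonhole principle, one more token lands in a colour already at 11, so 56 draws are enough and 55 are not.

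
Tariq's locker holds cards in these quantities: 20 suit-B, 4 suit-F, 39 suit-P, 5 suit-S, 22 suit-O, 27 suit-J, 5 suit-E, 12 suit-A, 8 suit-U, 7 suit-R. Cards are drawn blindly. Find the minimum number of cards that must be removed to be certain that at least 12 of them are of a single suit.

An adversary could hand out at most 11 cards per suit (5 suits run out sooner): 11 + 4 + 11 + 5 + 11 + 11 + 5 + 11 + 8 + 7 = 84 cards and still no suit has 12.
By the pigeonhole principle, one more card lands in a suit already at 11, so 85 draws are enough and 84 are not.

85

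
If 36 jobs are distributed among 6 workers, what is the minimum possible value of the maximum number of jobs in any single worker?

6

The 6 workers are the holes and the 36 jobs are the pigeons.
If every worker held at most 5 jobs, the total would be at most 6 × 5 = 30, which is less than 36.
So some worker holds at least ⌈36/6⌉ = 6 jobs.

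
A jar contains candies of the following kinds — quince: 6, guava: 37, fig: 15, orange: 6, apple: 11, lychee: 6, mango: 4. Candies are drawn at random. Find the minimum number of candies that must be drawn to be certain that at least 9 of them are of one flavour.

Pigeonhole: the 7 flavours are the holes; the candies drawn are the pigeons.
To avoid 9 of any one flavour, the worst case takes at most 8 of each flavour, or every candy of a flavour that has fewer than 8.
That gives 6 + 8 + 8 + 6 + 8 + 6 + 4 = 46 candies with no flavour reaching 9.
The next candy forces some flavour to 9, so 46 + 1 = 47.

47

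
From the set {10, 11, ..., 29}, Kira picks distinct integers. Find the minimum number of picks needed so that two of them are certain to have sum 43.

13

Two chosen integers sum to 43 exactly when both halves of some pair {x, 43−x} with 14 ≤ x ≤ 43−x ≤ 29 are chosen — 8 such pairs.
The remaining 4 elements (those with no distinct partner in range) can never complete a 43-sum, so the worst case takes all of them and one from each pair: 4 + 8 = 12.
The 13th integer has to be the second member of some pair, so 12 + 1 = 13.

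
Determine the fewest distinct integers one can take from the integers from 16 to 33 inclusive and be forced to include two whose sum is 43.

13

Two chosen integers sum to 43 exactly when both halves of some pair {x, 43−x} with 16 ≤ x ≤ 43−x ≤ 27 are chosen — 6 such pairs.
The remaining 6 elements (those with no distinct partner in range) can never complete a 43-sum, so the worst case takes all of them and one from each pair: 6 + 6 = 12.
By pigeonhole, the 13th integer has to be the second member of some pair, so 12 + 1 = 13.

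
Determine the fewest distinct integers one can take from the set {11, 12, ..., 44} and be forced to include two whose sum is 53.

19

Two chosen integers sum to 53 exactly when both halves of some pair {x, 53−x} with 11 ≤ x ≤ 53−x ≤ 42 are chosen — 16 such pairs.
The remaining 2 elements (those with no distinct partner in range) can never complete a 53-sum, so the worst case takes all of them and one from each pair: 2 + 16 = 18.
Pigeonhole: the 19th integer has to be the second member of some pair, so 18 + 1 = 19.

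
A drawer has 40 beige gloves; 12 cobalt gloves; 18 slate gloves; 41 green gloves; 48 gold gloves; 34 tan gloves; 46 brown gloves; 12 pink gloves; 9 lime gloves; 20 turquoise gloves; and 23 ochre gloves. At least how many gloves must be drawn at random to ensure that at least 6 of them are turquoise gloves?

In the worst case for collecting turquoise gloves, every non-turquoise glove comes out first.
There are 40 + 12 + 18 + 41 + 48 + 34 + 46 + 12 + 9 + 23 = 283 non-turquoise gloves altogether.
After those, each further glove must be turquoise, so 283 + 6 = 289 draws guarantee 6 turquoise gloves.

289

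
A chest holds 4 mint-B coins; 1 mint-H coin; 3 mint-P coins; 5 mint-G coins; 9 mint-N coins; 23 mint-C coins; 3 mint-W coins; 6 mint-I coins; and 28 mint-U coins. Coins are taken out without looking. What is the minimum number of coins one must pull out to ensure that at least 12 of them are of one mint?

By pigeonhole, put each drawn coin into a box by mint. The largest draw with every box below 12 takes min(count, 11) from each mint; mints with fewer than 11 contribute all they have.
Σ min(cᵢ, 11) = 4 + 1 + 3 + 5 + 9 + 11 + 3 + 6 + 11 = 53.
Draw number 53 + 1 = 54 must push one box to 12.

54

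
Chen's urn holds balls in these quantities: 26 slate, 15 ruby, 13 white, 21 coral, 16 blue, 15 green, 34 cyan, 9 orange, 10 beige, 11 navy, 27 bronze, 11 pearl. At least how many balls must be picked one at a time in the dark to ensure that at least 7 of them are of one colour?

An adversary could hand out at most 6 balls per colour: 6 + 6 + 6 + 6 + 6 + 6 + 6 + 6 + 6 + 6 + 6 + 6 = 72 balls and still no colour has 7.
By the pigeonhole principle, one more ball lands in a colour already at 6, so 73 draws are enough and 72 are not.

73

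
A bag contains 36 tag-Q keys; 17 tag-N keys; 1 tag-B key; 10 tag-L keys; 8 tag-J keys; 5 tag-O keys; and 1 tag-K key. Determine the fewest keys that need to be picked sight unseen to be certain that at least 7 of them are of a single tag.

32

The 7 tags are the holes; the keys drawn are the pigeons.
To avoid 7 of any one tag, the worst case takes at most 6 of each tag, or every key of a tag that has fewer than 6.
That gives 6 + 6 + 1 + 6 + 6 + 5 + 1 = 31 keys with no tag reaching 7.
The next key forces some tag to 7, so 31 + 1 = 32.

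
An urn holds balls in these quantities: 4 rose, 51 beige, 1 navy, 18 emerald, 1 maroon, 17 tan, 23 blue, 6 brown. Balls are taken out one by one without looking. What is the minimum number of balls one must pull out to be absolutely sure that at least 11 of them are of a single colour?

By the pigeonhole principle, put each drawn ball into a box by colour. The largest draw with every box below 11 takes min(count, 10) from each colour; colours with fewer than 10 contribute all they have.
Σ min(cᵢ, 10) = 4 + 10 + 1 + 10 + 1 + 10 + 10 + 6 = 52.
Draw number 52 + 1 = 53 must push one box to 11.

53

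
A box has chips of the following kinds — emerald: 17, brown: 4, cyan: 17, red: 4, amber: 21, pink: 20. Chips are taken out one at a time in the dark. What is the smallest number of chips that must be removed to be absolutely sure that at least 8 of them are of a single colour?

37

By pigeonhole, put each drawn chip into a box by colour. The largest draw with every box below 8 takes min(count, 7) from each colour; colours with fewer than 7 contribute all they have.
Σ min(cᵢ, 7) = 7 + 4 + 7 + 4 + 7 + 7 = 36.
Draw number 36 + 1 = 37 must push one box to 8.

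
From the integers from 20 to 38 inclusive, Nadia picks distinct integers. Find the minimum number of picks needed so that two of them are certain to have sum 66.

Group the elements by complementary pair {x, 66−x}: {28,38}, {29,37}, {30,36}, …, giving 5 two-element pairs; the single value 33 (it cannot pair with itself since the integers are distinct); and 8 integers whose partner 66−x falls outside [20,38].
Treating each of those 14 groups as a pigeonhole, one can pick one integer per group — 14 integers — with no two summing to 66.
The 15th integer lands in an occupied pair, forcing a sum of 66.

15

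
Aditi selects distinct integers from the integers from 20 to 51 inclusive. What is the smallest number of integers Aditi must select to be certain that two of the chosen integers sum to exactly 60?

23

Group the elements by complementary pair {x, 60−x}: {20,40}, {21,39}, {22,38}, …, giving 10 two-element pairs, the single value 30 (it cannot pair with itself since the integers are distinct), and 11 integers whose partner 60−x falls outside [20,51].
Treating each of those 22 groups as a pigeonhole, one can pick one integer per group — 22 integers — with no two summing to 60.
The 23rd integer lands in an occupied pair, forcing a sum of 60.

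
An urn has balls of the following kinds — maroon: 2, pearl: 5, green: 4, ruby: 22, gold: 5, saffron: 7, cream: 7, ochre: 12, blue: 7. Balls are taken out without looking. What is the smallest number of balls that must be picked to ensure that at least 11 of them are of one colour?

58

Pigeonhole: put each drawn ball into a box by colour. The largest draw with every box below 11 takes min(count, 10) from each colour; colours with fewer than 10 contribute all they have.
Σ min(cᵢ, 10) = 2 + 5 + 4 + 10 + 5 + 7 + 7 + 10 + 7 = 57.
Draw number 57 + 1 = 58 must push one box to 11.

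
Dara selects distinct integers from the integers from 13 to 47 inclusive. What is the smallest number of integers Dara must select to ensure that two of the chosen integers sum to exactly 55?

A set avoiding the sum 55 can contain at most one of each pair {x, 55−x}, plus the 5 elements whose complement lies outside the range.
The integers 28, …, 47 (20 of them) are such a set: any two sum to at least 28+29 = 57 > 55.
By the pigeonhole principle, any 21st integer completes one of the 15 pairs, so 21 choices force a sum of 55.

21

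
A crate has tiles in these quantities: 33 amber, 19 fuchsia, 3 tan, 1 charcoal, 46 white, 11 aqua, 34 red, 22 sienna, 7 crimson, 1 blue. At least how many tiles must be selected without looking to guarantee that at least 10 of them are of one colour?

By the pigeonhole principle, put each drawn tile into a box by colour. The largest draw with every box below 10 takes min(count, 9) from each colour; colours with fewer than 9 contribute all they have.
Σ min(cᵢ, 9) = 9 + 9 + 3 + 1 + 9 + 9 + 9 + 9 + 7 + 1 = 66.
Draw number 66 + 1 = 67 must push one box to 10.

67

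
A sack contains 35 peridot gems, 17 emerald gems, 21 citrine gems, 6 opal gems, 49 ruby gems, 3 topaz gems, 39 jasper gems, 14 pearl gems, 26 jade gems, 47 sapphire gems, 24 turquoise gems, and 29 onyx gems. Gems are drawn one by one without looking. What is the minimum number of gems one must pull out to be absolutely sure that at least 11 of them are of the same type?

Put each drawn gem into a box by type. The largest draw with every box below 11 takes min(count, 10) from each type; types with fewer than 10 contribute all they have.
Σ min(cᵢ, 10) = 10 + 10 + 10 + 6 + 10 + 3 + 10 + 10 + 10 + 10 + 10 + 10 = 109.
Draw number 109 + 1 = 110 must push one box to 11.

110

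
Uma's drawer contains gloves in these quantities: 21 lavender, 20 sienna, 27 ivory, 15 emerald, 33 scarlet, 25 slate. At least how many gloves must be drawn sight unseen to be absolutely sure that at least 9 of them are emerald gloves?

135

In the worst case for collecting emerald gloves, every non-emerald glove comes out first.
There are 21 + 20 + 27 + 33 + 25 = 126 non-emerald gloves altogether.
After those, each further glove must be emerald, so 126 + 9 = 135 draws guarantee 9 emerald gloves.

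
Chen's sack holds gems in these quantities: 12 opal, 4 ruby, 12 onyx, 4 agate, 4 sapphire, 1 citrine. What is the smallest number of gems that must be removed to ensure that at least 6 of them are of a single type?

24

An adversary could hand out at most 5 gems per type (4 types run out sooner): 5 + 4 + 5 + 4 + 4 + 1 = 23 gems and still no type has 6.
One more gem lands in a type already at 5, so 24 draws are enough and 23 are not.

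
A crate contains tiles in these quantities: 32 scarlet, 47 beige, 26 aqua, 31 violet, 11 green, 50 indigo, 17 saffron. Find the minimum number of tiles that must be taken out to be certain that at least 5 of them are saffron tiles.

202

In the worst case for collecting saffron tiles, every non-saffron tile comes out first.
There are 32 + 47 + 26 + 31 + 11 + 50 = 197 non-saffron tiles altogether.
After those, each further tile must be saffron, so 197 + 5 = 202 draws guarantee 5 saffron tiles.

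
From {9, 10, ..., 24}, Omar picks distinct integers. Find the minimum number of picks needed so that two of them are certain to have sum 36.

Group the elements by complementary pair {x, 36−x}: {12,24}, {13,23}, {14,22}, …, giving 6 two-element pairs, the single value 18 (it cannot pair with itself since the integers are distinct), and 3 integers whose partner 36−x falls outside [9,24].
Treating each of those 10 groups as a pigeonhole, one can pick one integer per group — 10 integers — with no two summing to 36.
The 11th integer lands in an occupied pair, forcing a sum of 36.

11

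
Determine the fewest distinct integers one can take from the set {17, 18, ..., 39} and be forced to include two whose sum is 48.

A set avoiding the sum 48 can contain at most one of each pair {x, 48−x}, plus the 9 elements whose complement lies outside the range or equal to its own complement.
The integers 24, …, 39 (16 of them) are such a set: any two sum to at least 24+25 = 49 > 48.
Any 17th integer completes one of the 7 pairs, so 17 choices force a sum of 48.

17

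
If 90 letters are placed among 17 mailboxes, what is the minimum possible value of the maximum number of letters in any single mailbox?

6

The 17 mailboxes are the holes and the 90 letters are the pigeons.
If every mailbox held at most 5 letters, the total would be at most 17 × 5 = 85, which is less than 90.
So some mailbox holds at least ⌈90/17⌉ = 6 letters.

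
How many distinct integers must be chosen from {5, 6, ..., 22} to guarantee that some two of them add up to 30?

A set avoiding the sum 30 can contain at most one of each pair {x, 30−x}, plus the 4 elements whose complement lies outside the range or equal to its own complement.
The integers 5, …, 15 (11 of them) are such a set: any two sum to at least 5+6 = 11 and at most 14+15 = 29 < 30.
By pigeonhole, any 12th integer completes one of the 7 pairs, so 12 choices force a sum of 30.

12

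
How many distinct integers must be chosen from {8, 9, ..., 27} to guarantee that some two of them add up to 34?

A set avoiding the sum 34 can contain at most one of each pair {x, 34−x}, plus the 2 elements whose complement lies outside the range or equal to its own complement.
The integers 17, …, 27 (11 of them) are such a set: any two sum to at least 17+18 = 35 > 34.
Any 12th integer completes one of the 9 pairs, so 12 choices force a sum of 34.

12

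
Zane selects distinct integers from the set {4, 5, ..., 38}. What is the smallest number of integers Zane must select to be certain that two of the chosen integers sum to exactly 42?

A set avoiding the sum 42 can contain at most one of each pair {x, 42−x}, plus the 1 element equal to its own complement.
The integers 21, …, 38 (18 of them) are such a set: any two sum to at least 21+22 = 43 > 42.
Pigeonhole: any 19th integer completes one of the 17 pairs, so 19 choices force a sum of 42.

19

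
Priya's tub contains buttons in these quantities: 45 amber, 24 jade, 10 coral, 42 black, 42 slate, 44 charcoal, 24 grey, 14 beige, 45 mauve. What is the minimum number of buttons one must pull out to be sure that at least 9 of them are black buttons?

In the worst case for collecting black buttons, every non-black button comes out first.
There are 45 + 24 + 10 + 42 + 44 + 24 + 14 + 45 = 248 non-black buttons altogether.
After those, each further button must be black, so 248 + 9 = 257 draws guarantee 9 black buttons.

257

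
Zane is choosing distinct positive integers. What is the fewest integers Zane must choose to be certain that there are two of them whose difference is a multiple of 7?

Integers whose pairwise differences are multiples of 7 are exactly those sharing a remainder mod 7. The 7 residue classes mod 7 are the pigeonholes.
With 7 integers one could put 1 in each residue class and have no class reach 2.
The 8th integer pushes some class to 2, so 7·1 + 1 = 8.

8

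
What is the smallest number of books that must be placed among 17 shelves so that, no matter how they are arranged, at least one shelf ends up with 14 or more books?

222

With 221 books one could put exactly 13 in each of the 17 shelves, and no shelf would reach 14.
One more book must land in a shelf that already has 13, giving it 14.
So 17 × 13 + 1 = 222 books are required.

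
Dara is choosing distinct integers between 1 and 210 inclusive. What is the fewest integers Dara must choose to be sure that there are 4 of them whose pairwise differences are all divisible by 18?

55

Integers whose pairwise differences are multiples of 18 are exactly those sharing a remainder mod 18. The 18 residue classes mod 18 are the pigeonholes.
With 54 integers one could put 3 in each residue class and have no class reach 4.
The 55th integer pushes some class to 4, so 18·3 + 1 = 55.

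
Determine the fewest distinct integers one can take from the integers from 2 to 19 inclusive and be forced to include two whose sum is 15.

A set avoiding the sum 15 can contain at most one of each pair {x, 15−x}, plus the 6 elements whose complement lies outside the range.
The integers 8, …, 19 (12 of them) are such a set: any two sum to at least 8+9 = 17 > 15.
By pigeonhole, any 13th integer completes one of the 6 pairs, so 13 choices force a sum of 15.

13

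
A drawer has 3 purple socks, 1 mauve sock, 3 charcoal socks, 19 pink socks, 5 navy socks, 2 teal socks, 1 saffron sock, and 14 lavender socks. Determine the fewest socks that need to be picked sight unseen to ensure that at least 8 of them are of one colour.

30

An adversary could hand out at most 7 socks per colour (6 colours run out sooner): 3 + 1 + 3 + 7 + 5 + 2 + 1 + 7 = 29 socks and still no colour has 8.
By the pigeonhole principle, one more sock lands in a colour already at 7, so 30 draws are enough and 29 are not.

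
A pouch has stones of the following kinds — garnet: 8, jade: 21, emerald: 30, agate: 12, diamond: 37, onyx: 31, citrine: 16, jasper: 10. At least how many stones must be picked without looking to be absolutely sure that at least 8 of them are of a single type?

57

An adversary could hand out at most 7 stones per type: 7 + 7 + 7 + 7 + 7 + 7 + 7 + 7 = 56 stones and still no type has 8.
One more stone lands in a type already at 7, so 57 draws are enough and 56 are not.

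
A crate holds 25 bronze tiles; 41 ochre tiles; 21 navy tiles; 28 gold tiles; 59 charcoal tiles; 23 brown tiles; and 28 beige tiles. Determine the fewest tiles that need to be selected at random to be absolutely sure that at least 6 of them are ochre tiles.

190

In the worst case for collecting ochre tiles, every non-ochre tile comes out first.
There are 25 + 21 + 28 + 59 + 23 + 28 = 184 non-ochre tiles altogether.
After those, each further tile must be ochre, so 184 + 6 = 190 draws guarantee 6 ochre tiles.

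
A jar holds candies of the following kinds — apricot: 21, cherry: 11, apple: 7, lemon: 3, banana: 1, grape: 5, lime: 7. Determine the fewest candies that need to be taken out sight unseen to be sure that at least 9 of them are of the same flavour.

40

An adversary could hand out at most 8 candies per flavour (5 flavours run out sooner): 8 + 8 + 7 + 3 + 1 + 5 + 7 = 39 candies and still no flavour has 9.
Pigeonhole: one more candy lands in a flavour already at 8, so 40 draws are enough and 39 are not.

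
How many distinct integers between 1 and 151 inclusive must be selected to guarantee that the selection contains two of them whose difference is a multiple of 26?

27

Integers whose pairwise differences are multiples of 26 are exactly those sharing a remainder mod 26. The 26 residue classes mod 26 are the pigeonholes.
With 26 integers one could put 1 in each residue class and have no class reach 2.
The 27th integer pushes some class to 2, so 26·1 + 1 = 27.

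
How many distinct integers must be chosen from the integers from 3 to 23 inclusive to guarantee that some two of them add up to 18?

Group the elements by complementary pair {x, 18−x}: {3,15}, {4,14}, {5,13}, …, giving 6 two-element pairs; the single value 9 (it cannot pair with itself since the integers are distinct); and 8 integers whose partner 18−x falls outside [3,23].
Pigeonhole: treating each of those 15 groups as a pigeonhole, one can pick one integer per group — 15 integers — with no two summing to 18.
The 16th integer lands in an occupied pair, forcing a sum of 18.

16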